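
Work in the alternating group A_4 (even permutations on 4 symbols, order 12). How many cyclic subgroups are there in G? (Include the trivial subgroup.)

A cyclic subgroup of order d is generated by each of its φ(d) elements of order d, so the cyclic subgroups of order d number (#elements of order d)/φ(d).
Cyclic subgroups by order — order 1: 1; order 2: 3; order 3: 4.
Total: 8.

8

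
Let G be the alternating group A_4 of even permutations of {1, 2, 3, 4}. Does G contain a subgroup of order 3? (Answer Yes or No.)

3 | 12. A subgroup of order 3 is {e, (1 2 3), (1 3 2)}.

Yes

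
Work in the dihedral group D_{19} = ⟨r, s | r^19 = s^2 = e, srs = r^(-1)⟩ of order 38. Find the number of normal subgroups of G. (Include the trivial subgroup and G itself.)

G has 22 subgroups. Checking conjugation-invariance by order — order 1: 1/1 normal; order 2: 0/19 normal; order 19: 1/1 normal; order 38: 1/1 normal.
Total normal subgroups: 3.

3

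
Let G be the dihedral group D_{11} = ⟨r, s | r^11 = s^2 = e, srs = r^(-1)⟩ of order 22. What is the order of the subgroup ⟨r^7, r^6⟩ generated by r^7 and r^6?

|⟨r^7⟩| = 11 and |⟨r^6⟩| = 11, so |H| is a multiple of lcm(11, 11) = 11 and divides |G| = 22.
Closing under the operation: H = {e, r, r^2, r^3, r^4, r^5, r^6, r^7, r^8, r^9, r^10}, so |H| = 11.

11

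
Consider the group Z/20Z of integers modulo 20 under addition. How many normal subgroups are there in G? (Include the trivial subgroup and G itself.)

G is abelian, so every subgroup is normal.
G has 6 subgroups in total, hence 6 normal subgroups.

6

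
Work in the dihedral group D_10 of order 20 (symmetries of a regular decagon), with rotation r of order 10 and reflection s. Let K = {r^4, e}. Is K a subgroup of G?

r^4 ∈ K but its inverse r^6 ∉ K, so K is not a subgroup.

No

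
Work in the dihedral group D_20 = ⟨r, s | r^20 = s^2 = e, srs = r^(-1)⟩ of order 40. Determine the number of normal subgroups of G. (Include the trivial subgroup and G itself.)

9

G has 48 subgroups. Checking conjugation-invariance by order — order 1: 1/1 normal; order 2: 1/21 normal; order 4: 1/11 normal; order 5: 1/1 normal; order 8: 0/5 normal; order 10: 1/5 normal; order 20: 3/3 normal; order 40: 1/1 normal.
Total normal subgroups: 9.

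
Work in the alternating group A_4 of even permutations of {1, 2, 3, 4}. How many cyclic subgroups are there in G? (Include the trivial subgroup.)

8

Each element a generates a cyclic subgroup ⟨a⟩; distinct elements may generate the same one (a cyclic group of order d has φ(d) generators).
Cyclic subgroups by order — order 1: 1; order 2: 3; order 3: 4.
Total: 8.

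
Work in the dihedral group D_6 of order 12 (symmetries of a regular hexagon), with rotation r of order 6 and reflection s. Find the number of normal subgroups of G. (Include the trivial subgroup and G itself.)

G has 16 subgroups. Checking conjugation-invariance by order — order 1: 1/1 normal; order 2: 1/7 normal; order 3: 1/1 normal; order 4: 0/3 normal; order 6: 3/3 normal; order 12: 1/1 normal.
Total normal subgroups: 7.

7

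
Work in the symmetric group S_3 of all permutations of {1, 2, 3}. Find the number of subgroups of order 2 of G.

3

|G| = 6 and 2 | 6, so subgroups of order 2 are possible by Lagrange.
The subgroups of order 2 are: {e, (1 2)}; {e, (1 3)}; {e, (2 3)}.
So G has 3 subgroups of order 2.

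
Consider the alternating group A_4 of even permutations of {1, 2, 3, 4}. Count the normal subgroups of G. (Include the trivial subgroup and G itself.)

3

G has 10 subgroups. Checking conjugation-invariance by order — order 1: 1/1 normal; order 2: 0/3 normal; order 3: 0/4 normal; order 4: 1/1 normal; order 12: 1/1 normal.
Total normal subgroups: 3.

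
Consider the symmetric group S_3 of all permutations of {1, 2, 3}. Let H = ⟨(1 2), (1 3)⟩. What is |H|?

|⟨(1 2)⟩| = 2 and |⟨(1 3)⟩| = 2, so |H| is a multiple of lcm(2, 2) = 2 and divides |G| = 6.
Closing {(1 2), (1 3)} under the group operation gives all of G, so |H| = 6.

6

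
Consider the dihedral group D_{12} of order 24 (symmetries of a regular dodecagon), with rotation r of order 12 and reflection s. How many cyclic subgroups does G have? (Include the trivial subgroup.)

A cyclic subgroup of order d is generated by each of its φ(d) elements of order d, so the cyclic subgroups of order d number (#elements of order d)/φ(d).
Cyclic subgroups by order — order 1: 1; order 2: 13; order 3: 1; order 4: 1; order 6: 1; order 12: 1.
Total: 18.

18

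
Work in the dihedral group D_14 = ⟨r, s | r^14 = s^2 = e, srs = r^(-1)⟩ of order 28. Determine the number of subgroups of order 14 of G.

3

|G| = 28 and 14 | 28, so subgroups of order 14 are possible by Lagrange.
The subgroups of order 14 are: {e, r, r^2, r^3, r^4, r^5, r^6, r^7, r^8, r^9, r^10, r^11, r^12, r^13}; {e, r^2, r^4, r^6, r^8, r^10, r^12, s, r^2s, r^4s, r^6s, r^8s, r^10s, r^12s}; {e, r^2, r^4, r^6, r^8, r^10, r^12, rs, r^3s, r^5s, r^7s, r^9s, r^11s, r^13s}.
So G has 3 subgroups of order 14.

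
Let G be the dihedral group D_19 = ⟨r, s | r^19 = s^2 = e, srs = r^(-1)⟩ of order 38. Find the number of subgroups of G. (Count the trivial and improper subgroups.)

|G| = 38, so by Lagrange every subgroup order divides 38. Divisors: 1, 2, 19, 38.
Subgroups by order — order 1: 1; order 2: 19; order 19: 1; order 38: 1.
Total: 1 + 19 + 1 + 1 = 22.

22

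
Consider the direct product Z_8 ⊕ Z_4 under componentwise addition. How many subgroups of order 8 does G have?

|G| = 32 and 8 | 32, so subgroups of order 8 are possible by Lagrange.
The subgroups of order 8 are: {(0,0), (0,1), (0,2), (0,3), (4,0), (4,1), (4,2), (4,3)}; {(0,0), (0,2), (2,0), (2,2), (4,0), (4,2), (6,0), (6,2)}; {(0,0), (0,2), (2,1), (2,3), (4,0), (4,2), (6,1), (6,3)}; {(0,0), (1,0), (2,0), (3,0), (4,0), (5,0), (6,0), (7,0)}; … (7 in all).
So G has 7 subgroups of order 8.

7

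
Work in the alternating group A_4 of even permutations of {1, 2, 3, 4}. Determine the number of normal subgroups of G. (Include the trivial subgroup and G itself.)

3

G has 10 subgroups. Checking conjugation-invariance by order — order 1: 1/1 normal; order 2: 0/3 normal; order 3: 0/4 normal; order 4: 1/1 normal; order 12: 1/1 normal.
Total normal subgroups: 3.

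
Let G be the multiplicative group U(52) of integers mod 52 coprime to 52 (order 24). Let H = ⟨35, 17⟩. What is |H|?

12

|⟨35⟩| = 6 and |⟨17⟩| = 6, so |H| is a multiple of lcm(6, 6) = 6 and divides |G| = 24.
Closing under the operation: H = {1, 3, 9, 17, 23, 25, 27, 29, 35, 43, 49, 51}, so |H| = 12.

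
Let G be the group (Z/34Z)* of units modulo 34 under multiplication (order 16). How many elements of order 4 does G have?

The elements of order 4 are: 13, 21.
That's 2.

2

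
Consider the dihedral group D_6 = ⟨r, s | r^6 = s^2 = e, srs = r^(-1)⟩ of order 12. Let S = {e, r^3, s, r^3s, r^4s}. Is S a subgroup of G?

No

|S| = 5 does not divide |G| = 12, so by Lagrange S is not a subgroup.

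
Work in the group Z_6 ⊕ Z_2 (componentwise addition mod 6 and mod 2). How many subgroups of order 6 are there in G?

3

|G| = 12 and 6 | 12, so subgroups of order 6 are possible by Lagrange.
The subgroups of order 6 are: {(0,0), (0,1), (2,0), (2,1), (4,0), (4,1)}; {(0,0), (1,0), (2,0), (3,0), (4,0), (5,0)}; {(0,0), (1,1), (2,0), (3,1), (4,0), (5,1)}.
So G has 3 subgroups of order 6.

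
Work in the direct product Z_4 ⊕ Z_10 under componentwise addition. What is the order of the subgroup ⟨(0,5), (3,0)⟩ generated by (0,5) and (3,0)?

|⟨(0,5)⟩| = 2 and |⟨(3,0)⟩| = 4, so |H| is a multiple of lcm(2, 4) = 4 and divides |G| = 40.
Closing under the operation: H = {(0,0), (0,5), (1,0), (1,5), (2,0), (2,5), (3,0), (3,5)}, so |H| = 8.

8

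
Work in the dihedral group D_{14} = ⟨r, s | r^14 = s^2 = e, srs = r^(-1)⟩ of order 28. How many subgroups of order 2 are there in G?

15

|G| = 28 and 2 | 28, so subgroups of order 2 are possible by Lagrange.
The subgroups of order 2 are: {e, r^10s}; {e, r^11s}; {e, r^12s}; {e, r^13s}; … (15 in all).
So G has 15 subgroups of order 2.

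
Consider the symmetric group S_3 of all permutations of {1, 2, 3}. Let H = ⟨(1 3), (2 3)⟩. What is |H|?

6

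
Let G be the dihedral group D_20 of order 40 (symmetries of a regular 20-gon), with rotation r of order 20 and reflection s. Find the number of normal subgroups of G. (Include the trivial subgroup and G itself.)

9

G has 48 subgroups. Checking conjugation-invariance by order — order 1: 1/1 normal; order 2: 1/21 normal; order 4: 1/11 normal; order 5: 1/1 normal; order 8: 0/5 normal; order 10: 1/5 normal; order 20: 3/3 normal; order 40: 1/1 normal.
Total normal subgroups: 9.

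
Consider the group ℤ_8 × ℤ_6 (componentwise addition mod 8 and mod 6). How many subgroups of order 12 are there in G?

|G| = 48 and 12 | 48, so subgroups of order 12 are possible by Lagrange.
The subgroups of order 12 are: {(0,0), (0,1), (0,2), (0,3), (0,4), (0,5), (4,0), (4,1), (4,2), (4,3), (4,4), (4,5)}; {(0,0), (0,2), (0,4), (2,0), (2,2), (2,4), (4,0), (4,2), (4,4), (6,0), (6,2), (6,4)}; {(0,0), (0,2), (0,4), (2,1), (2,3), (2,5), (4,0), (4,2), (4,4), (6,1), (6,3), (6,5)}.
So G has 3 subgroups of order 12.

3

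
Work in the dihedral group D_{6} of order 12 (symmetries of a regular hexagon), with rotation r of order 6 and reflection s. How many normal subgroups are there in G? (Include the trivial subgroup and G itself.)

G has 16 subgroups. Checking conjugation-invariance by order — order 1: 1/1 normal; order 2: 1/7 normal; order 3: 1/1 normal; order 4: 0/3 normal; order 6: 3/3 normal; order 12: 1/1 normal.
Total normal subgroups: 7.

7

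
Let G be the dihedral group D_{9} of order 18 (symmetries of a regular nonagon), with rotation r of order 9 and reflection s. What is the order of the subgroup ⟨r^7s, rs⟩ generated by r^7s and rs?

6

|⟨r^7s⟩| = 2 and |⟨rs⟩| = 2, so |H| is a multiple of lcm(2, 2) = 2 and divides |G| = 18.
Closing under the operation: H = {e, r^3, r^6, rs, r^4s, r^7s}, so |H| = 6.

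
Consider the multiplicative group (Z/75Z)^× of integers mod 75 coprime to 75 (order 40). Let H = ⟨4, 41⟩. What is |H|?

20

|⟨4⟩| = 10 and |⟨41⟩| = 10, so |H| is a multiple of lcm(10, 10) = 10 and divides |G| = 40.
Closing under the operation: H = {1, 4, 11, 14, 16, 19, 26, 29, 31, 34, 41, 44, 46, 49, 56, 59, 61, 64, 71, 74}, so |H| = 20.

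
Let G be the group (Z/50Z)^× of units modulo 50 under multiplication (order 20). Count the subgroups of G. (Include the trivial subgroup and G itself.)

6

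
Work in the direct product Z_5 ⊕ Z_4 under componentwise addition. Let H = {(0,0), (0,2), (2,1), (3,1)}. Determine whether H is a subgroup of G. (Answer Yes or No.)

No

(3,1) ∈ H but its inverse (2,3) ∉ H, so H is not a subgroup.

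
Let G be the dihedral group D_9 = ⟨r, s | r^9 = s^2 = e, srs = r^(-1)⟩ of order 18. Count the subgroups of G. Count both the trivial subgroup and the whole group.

16

|G| = 18, so by Lagrange every subgroup order divides 18. Divisors: 1, 2, 3, 6, 9, 18.
Subgroups by order — order 1: 1; order 2: 9; order 3: 1; order 6: 3; order 9: 1; order 18: 1.
Total: 1 + 9 + 1 + 3 + 1 + 1 = 16.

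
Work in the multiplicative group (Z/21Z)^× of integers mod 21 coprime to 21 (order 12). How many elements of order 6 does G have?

6

The elements of order 6 are: 2, 5, 10, 11, 17, 19.
That's 6.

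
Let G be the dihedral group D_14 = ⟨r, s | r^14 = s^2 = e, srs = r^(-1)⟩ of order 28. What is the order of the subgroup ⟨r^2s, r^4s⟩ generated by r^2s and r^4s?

14

|⟨r^2s⟩| = 2 and |⟨r^4s⟩| = 2, so |H| is a multiple of lcm(2, 2) = 2 and divides |G| = 28.
Closing under the operation: H = {e, r^2, r^4, r^6, r^8, r^10, r^12, s, r^2s, r^4s, r^6s, r^8s, r^10s, r^12s}, so |H| = 14.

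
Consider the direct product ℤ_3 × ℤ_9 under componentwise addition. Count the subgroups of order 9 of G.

|G| = 27 and 9 | 27, so subgroups of order 9 are possible by Lagrange.
The subgroups of order 9 are: {(0,0), (0,1), (0,2), (0,3), (0,4), (0,5), (0,6), (0,7), (0,8)}; {(0,0), (0,3), (0,6), (1,0), (1,3), (1,6), (2,0), (2,3), (2,6)}; {(0,0), (0,3), (0,6), (1,1), (1,4), (1,7), (2,2), (2,5), (2,8)}; {(0,0), (0,3), (0,6), (1,2), (1,5), (1,8), (2,1), (2,4), (2,7)}.
So G has 4 subgroups of order 9.

4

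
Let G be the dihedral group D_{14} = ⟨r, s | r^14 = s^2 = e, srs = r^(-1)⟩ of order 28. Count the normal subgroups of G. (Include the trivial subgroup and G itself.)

G has 28 subgroups. Checking conjugation-invariance by order — order 1: 1/1 normal; order 2: 1/15 normal; order 4: 0/7 normal; order 7: 1/1 normal; order 14: 3/3 normal; order 28: 1/1 normal.
Total normal subgroups: 7.

7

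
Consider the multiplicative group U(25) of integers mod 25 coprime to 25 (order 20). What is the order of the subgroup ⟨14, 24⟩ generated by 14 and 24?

|⟨14⟩| = 10 and |⟨24⟩| = 2, so |H| is a multiple of lcm(10, 2) = 10 and divides |G| = 20.
Closing under the operation: H = {1, 4, 6, 9, 11, 14, 16, 19, 21, 24}, so |H| = 10.

10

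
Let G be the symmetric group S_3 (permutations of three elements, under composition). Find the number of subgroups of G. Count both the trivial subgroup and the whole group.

6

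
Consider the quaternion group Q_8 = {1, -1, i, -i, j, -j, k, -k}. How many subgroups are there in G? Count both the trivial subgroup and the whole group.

|G| = 8, so by Lagrange every subgroup order divides 8. Divisors: 1, 2, 4, 8.
Subgroups by order — order 1: 1; order 2: 1; order 4: 3; order 8: 1.
Total: 1 + 1 + 3 + 1 = 6.

6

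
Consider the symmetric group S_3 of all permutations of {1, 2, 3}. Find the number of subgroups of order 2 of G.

3

|G| = 6 and 2 | 6, so subgroups of order 2 are possible by Lagrange.
The subgroups of order 2 are: {e, (1 2)}; {e, (1 3)}; {e, (2 3)}.
So G has 3 subgroups of order 2.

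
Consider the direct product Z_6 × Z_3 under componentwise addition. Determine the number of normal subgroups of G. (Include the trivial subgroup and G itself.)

12

G is abelian, so every subgroup is normal.
G has 12 subgroups in total, hence 12 normal subgroups.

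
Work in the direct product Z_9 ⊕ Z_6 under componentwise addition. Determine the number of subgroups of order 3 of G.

4

|G| = 54 and 3 | 54, so subgroups of order 3 are possible by Lagrange.
The subgroups of order 3 are: {(0,0), (0,2), (0,4)}; {(0,0), (3,0), (6,0)}; {(0,0), (3,2), (6,4)}; {(0,0), (3,4), (6,2)}.
So G has 4 subgroups of order 3.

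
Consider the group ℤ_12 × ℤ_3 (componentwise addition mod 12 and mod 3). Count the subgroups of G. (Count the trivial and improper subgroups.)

|G| = 36, so by Lagrange every subgroup order divides 36. Divisors: 1, 2, 3, 4, 6, 9, 12, 18, 36.
Subgroups by order — order 1: 1; order 2: 1; order 3: 4; order 4: 1; order 6: 4; order 9: 1; order 12: 4; order 18: 1; order 36: 1.
Total: 1 + 1 + 4 + 1 + 4 + 1 + 4 + 1 + 1 = 18.

18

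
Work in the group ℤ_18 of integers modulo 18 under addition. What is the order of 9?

In ℤ_18, the order of an element a is n/gcd(a, n).
gcd(9, 18) = 9, so |⟨9⟩| = 18/9 = 2.

2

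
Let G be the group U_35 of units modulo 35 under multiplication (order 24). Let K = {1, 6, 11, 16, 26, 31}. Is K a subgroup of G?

|K| = 6 divides |G| = 24, consistent with Lagrange.
K contains the identity, every element's inverse is in K, and K is closed under ·: it is a subgroup.
In fact K = ⟨26⟩.

Yes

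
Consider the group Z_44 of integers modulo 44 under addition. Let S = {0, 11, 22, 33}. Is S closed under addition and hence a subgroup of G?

|S| = 4 divides |G| = 44, consistent with Lagrange.
S contains the identity, every element's inverse is in S, and S is closed under +: it is a subgroup.
In fact S = ⟨33⟩.

Yes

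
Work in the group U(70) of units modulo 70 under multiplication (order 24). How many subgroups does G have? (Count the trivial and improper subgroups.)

16

|G| = 24, so by Lagrange every subgroup order divides 24. Divisors: 1, 2, 3, 4, 6, 8, 12, 24.
Subgroups by order — order 1: 1; order 2: 3; order 3: 1; order 4: 3; order 6: 3; order 8: 1; order 12: 3; order 24: 1.
Total: 1 + 3 + 1 + 3 + 3 + 1 + 3 + 1 = 16.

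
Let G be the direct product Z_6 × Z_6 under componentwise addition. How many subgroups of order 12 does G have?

|G| = 36 and 12 | 36, so subgroups of order 12 are possible by Lagrange.
The subgroups of order 12 are: {(0,0), (0,1), (0,2), (0,3), (0,4), (0,5), (3,0), (3,1), (3,2), (3,3), (3,4), (3,5)}; {(0,0), (0,3), (1,0), (1,3), (2,0), (2,3), (3,0), (3,3), (4,0), (4,3), (5,0), (5,3)}; {(0,0), (0,3), (1,1), (1,4), (2,2), (2,5), (3,0), (3,3), (4,1), (4,4), (5,2), (5,5)}; {(0,0), (0,3), (1,2), (1,5), (2,1), (2,4), (3,0), (3,3), (4,2), (4,5), (5,1), (5,4)}.
So G has 4 subgroups of order 12.

4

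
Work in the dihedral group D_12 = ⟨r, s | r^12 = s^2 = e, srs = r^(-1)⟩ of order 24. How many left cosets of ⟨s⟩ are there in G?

|⟨s⟩| = 2 and |G| = 24.
By Lagrange, [G : H] = |G|/|H| = 24/2 = 12.

12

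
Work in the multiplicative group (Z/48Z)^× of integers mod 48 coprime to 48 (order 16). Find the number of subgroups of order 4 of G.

|G| = 16 and 4 | 16, so subgroups of order 4 are possible by Lagrange.
The subgroups of order 4 are: {1, 11, 25, 35}; {1, 13, 25, 37}; {1, 7, 17, 23}; {1, 17, 25, 41}; … (11 in all).
So G has 11 subgroups of order 4.

11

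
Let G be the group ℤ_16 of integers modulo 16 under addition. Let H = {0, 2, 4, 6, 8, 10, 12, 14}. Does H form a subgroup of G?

|H| = 8 divides |G| = 16, consistent with Lagrange.
H contains the identity, every element's inverse is in H, and H is closed under +: it is a subgroup.
In fact H = ⟨2⟩.

Yes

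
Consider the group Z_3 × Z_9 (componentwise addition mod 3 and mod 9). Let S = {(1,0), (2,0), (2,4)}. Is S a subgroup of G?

No

The identity (0,0) ∉ S, so S is not a subgroup.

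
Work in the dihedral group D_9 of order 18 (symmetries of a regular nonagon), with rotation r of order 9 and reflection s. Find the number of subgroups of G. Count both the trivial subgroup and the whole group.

|G| = 18, so by Lagrange every subgroup order divides 18. Divisors: 1, 2, 3, 6, 9, 18.
Subgroups by order — order 1: 1; order 2: 9; order 3: 1; order 6: 3; order 9: 1; order 18: 1.
Total: 1 + 9 + 1 + 3 + 1 + 1 = 16.

16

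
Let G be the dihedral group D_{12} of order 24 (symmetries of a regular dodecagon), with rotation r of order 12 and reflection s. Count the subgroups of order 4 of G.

|G| = 24 and 4 | 24, so subgroups of order 4 are possible by Lagrange.
The subgroups of order 4 are: {e, r^6, r^4s, r^10s}; {e, r^6, r^5s, r^11s}; {e, r^6, r^2s, r^8s}; {e, r^3, r^6, r^9}; … (7 in all).
So G has 7 subgroups of order 4.

7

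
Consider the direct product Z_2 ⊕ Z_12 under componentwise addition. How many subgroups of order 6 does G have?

3

|G| = 24 and 6 | 24, so subgroups of order 6 are possible by Lagrange.
The subgroups of order 6 are: {(0,0), (0,2), (0,4), (0,6), (0,8), (0,10)}; {(0,0), (0,4), (0,8), (1,0), (1,4), (1,8)}; {(0,0), (0,4), (0,8), (1,2), (1,6), (1,10)}.
So G has 3 subgroups of order 6.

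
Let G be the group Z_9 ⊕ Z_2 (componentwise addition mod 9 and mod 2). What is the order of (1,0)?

9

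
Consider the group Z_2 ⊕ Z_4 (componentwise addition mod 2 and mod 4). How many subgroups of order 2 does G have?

3

|G| = 8 and 2 | 8, so subgroups of order 2 are possible by Lagrange.
The subgroups of order 2 are: {(0,0), (0,2)}; {(0,0), (1,0)}; {(0,0), (1,2)}.
So G has 3 subgroups of order 2.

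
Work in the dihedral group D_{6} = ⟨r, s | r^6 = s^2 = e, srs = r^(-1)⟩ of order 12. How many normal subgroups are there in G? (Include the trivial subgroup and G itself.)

G has 16 subgroups. Checking conjugation-invariance by order — order 1: 1/1 normal; order 2: 1/7 normal; order 3: 1/1 normal; order 4: 0/3 normal; order 6: 3/3 normal; order 12: 1/1 normal.
Total normal subgroups: 7.

7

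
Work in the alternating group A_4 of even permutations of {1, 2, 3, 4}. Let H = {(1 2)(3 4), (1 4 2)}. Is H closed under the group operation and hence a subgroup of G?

No

The identity e ∉ H, so H is not a subgroup.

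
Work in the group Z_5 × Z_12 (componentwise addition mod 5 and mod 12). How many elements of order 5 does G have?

4

An element (a,b) has order lcm(ord(a), ord(b)); count pairs with lcm equal to 5.
Enumerating gives 4 such elements.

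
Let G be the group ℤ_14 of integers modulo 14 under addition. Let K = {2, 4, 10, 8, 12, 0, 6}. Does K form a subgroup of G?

Yes

|K| = 7 divides |G| = 14, consistent with Lagrange.
K contains the identity, every element's inverse is in K, and K is closed under +: it is a subgroup.
In fact K = ⟨2⟩.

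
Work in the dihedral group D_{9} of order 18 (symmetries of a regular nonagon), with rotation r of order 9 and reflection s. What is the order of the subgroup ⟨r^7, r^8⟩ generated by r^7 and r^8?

|⟨r^7⟩| = 9 and |⟨r^8⟩| = 9, so |H| is a multiple of lcm(9, 9) = 9 and divides |G| = 18.
Closing under the operation: H = {e, r, r^2, r^3, r^4, r^5, r^6, r^7, r^8}, so |H| = 9.

9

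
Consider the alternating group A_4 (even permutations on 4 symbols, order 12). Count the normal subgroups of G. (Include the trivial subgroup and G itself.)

G has 10 subgroups. Checking conjugation-invariance by order — order 1: 1/1 normal; order 2: 0/3 normal; order 3: 0/4 normal; order 4: 1/1 normal; order 12: 1/1 normal.
Total normal subgroups: 3.

3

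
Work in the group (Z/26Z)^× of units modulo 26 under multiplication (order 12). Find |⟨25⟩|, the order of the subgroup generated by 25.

2

Compute successive powers of 25 mod 26: 25, 1; 25^2 ≡ 1 (mod 26).
So |⟨25⟩| = 2.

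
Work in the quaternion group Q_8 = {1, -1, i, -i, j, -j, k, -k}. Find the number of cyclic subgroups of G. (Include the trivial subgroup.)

Each element a generates a cyclic subgroup ⟨a⟩; distinct elements may generate the same one (a cyclic group of order d has φ(d) generators).
Cyclic subgroups by order — order 1: 1; order 2: 1; order 4: 3.
Total: 5.

5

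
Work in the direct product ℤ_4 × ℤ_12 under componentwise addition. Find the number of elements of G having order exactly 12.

24

An element (a,b) has order lcm(ord(a), ord(b)); count pairs with lcm equal to 12.
Enumerating gives 24 such elements.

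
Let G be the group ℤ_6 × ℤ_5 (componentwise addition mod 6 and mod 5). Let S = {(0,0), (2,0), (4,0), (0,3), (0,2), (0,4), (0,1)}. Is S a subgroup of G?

No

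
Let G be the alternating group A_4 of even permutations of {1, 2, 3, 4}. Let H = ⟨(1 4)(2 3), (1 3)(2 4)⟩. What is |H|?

|⟨(1 4)(2 3)⟩| = 2 and |⟨(1 3)(2 4)⟩| = 2, so |H| is a multiple of lcm(2, 2) = 2 and divides |G| = 12.
Closing under the operation: H = {e, (1 2)(3 4), (1 3)(2 4), (1 4)(2 3)}, so |H| = 4.

4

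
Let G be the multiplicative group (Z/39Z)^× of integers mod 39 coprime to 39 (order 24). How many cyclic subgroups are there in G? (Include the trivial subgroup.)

Each element a generates a cyclic subgroup ⟨a⟩; distinct elements may generate the same one (a cyclic group of order d has φ(d) generators).
Cyclic subgroups by order — order 1: 1; order 2: 3; order 3: 1; order 4: 2; order 6: 3; order 12: 2.
Total: 12.

12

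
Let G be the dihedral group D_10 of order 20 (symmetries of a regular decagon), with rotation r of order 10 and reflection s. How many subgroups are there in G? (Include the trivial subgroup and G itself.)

|G| = 20, so by Lagrange every subgroup order divides 20. Divisors: 1, 2, 4, 5, 10, 20.
Subgroups by order — order 1: 1; order 2: 11; order 4: 5; order 5: 1; order 10: 3; order 20: 1.
Total: 1 + 11 + 5 + 1 + 3 + 1 = 22.

22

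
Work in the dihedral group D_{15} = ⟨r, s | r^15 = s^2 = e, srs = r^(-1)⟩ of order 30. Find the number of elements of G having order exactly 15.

The elements of order 15 are: r, r^2, r^4, r^7, r^8, r^11, r^13, r^14.
That's 8.

8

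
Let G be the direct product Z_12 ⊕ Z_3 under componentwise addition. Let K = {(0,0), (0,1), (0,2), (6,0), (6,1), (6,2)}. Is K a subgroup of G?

|K| = 6 divides |G| = 36, consistent with Lagrange.
K contains the identity, every element's inverse is in K, and K is closed under +: it is a subgroup.
In fact K = ⟨(6,2)⟩.

Yes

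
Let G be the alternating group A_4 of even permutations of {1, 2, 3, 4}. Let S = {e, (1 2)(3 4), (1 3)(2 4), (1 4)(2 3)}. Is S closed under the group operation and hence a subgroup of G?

|S| = 4 divides |G| = 12, consistent with Lagrange.
S contains the identity, every element's inverse is in S, and S is closed under ∘: it is a subgroup.

Yes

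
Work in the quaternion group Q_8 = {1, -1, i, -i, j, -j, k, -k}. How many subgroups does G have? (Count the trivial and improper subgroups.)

6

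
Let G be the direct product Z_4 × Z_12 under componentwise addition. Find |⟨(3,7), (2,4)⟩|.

|⟨(3,7)⟩| = 12 and |⟨(2,4)⟩| = 6, so |H| is a multiple of lcm(12, 6) = 12 and divides |G| = 48.
Closing under the operation: H = {(0,0), (0,2), (0,4), (0,6), (0,8), (0,10), (1,1), (1,3), (1,5), (1,7), (1,9), (1,11), (2,0), (2,2), (2,4), (2,6), (2,8), (2,10), (3,1), (3,3), (3,5), (3,7), (3,9), (3,11)}, so |H| = 24.

24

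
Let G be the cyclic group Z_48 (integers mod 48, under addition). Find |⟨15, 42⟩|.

16

|⟨15⟩| = 16 and |⟨42⟩| = 8, so |H| is a multiple of lcm(16, 8) = 16 and divides |G| = 48.
Closing under the operation: H = {0, 3, 6, 9, 12, 15, 18, 21, 24, 27, 30, 33, 36, 39, 42, 45}, so |H| = 16.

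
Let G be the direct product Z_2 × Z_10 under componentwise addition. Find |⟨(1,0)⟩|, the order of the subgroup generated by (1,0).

2

The order of (1,0) in Z_2 × Z_10 is lcm(ord(1) in Z_2, ord(0) in Z_10).
ord(1) = 2 and ord(0) = 1, so |⟨(1,0)⟩| = lcm(2, 1) = 2.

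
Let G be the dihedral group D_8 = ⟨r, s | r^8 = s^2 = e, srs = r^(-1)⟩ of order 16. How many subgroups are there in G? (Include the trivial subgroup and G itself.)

|G| = 16, so by Lagrange every subgroup order divides 16. Divisors: 1, 2, 4, 8, 16.
Subgroups by order — order 1: 1; order 2: 9; order 4: 5; order 8: 3; order 16: 1.
Total: 1 + 9 + 5 + 3 + 1 = 19.

19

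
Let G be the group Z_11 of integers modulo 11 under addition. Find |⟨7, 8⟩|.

|⟨7⟩| = 11 and |⟨8⟩| = 11, so |H| is a multiple of lcm(11, 11) = 11 and divides |G| = 11.
Closing {7, 8} under the group operation gives all of G, so |H| = 11.

11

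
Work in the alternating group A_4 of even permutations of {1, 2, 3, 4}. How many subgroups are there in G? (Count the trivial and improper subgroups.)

10

|G| = 12, so by Lagrange every subgroup order divides 12. Divisors: 1, 2, 3, 4, 6, 12.
Subgroups by order — order 1: 1; order 2: 3; order 3: 4; order 4: 1; order 6: 0; order 12: 1.
Total: 1 + 3 + 4 + 1 + 0 + 1 = 10.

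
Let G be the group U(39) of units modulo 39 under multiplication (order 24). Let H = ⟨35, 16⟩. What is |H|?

6

|⟨35⟩| = 6 and |⟨16⟩| = 3, so |H| is a multiple of lcm(6, 3) = 6 and divides |G| = 24.
Closing under the operation: H = {1, 14, 16, 22, 29, 35}, so |H| = 6.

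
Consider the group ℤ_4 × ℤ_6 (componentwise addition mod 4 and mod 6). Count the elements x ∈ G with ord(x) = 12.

An element (a,b) has order lcm(ord(a), ord(b)); count pairs with lcm equal to 12.
Enumerating gives 8 such elements.

8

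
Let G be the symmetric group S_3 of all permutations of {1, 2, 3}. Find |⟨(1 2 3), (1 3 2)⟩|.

3

|⟨(1 2 3)⟩| = 3 and |⟨(1 3 2)⟩| = 3, so |H| is a multiple of lcm(3, 3) = 3 and divides |G| = 6.
Closing under the operation: H = {e, (1 2 3), (1 3 2)}, so |H| = 3.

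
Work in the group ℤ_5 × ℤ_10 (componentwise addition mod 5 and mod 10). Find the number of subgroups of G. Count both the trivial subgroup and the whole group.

|G| = 50, so by Lagrange every subgroup order divides 50. Divisors: 1, 2, 5, 10, 25, 50.
Subgroups by order — order 1: 1; order 2: 1; order 5: 6; order 10: 6; order 25: 1; order 50: 1.
Total: 1 + 1 + 6 + 6 + 1 + 1 = 16.

16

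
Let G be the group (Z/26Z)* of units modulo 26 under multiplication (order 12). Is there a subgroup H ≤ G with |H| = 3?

3 | 12. A subgroup of order 3 is {1, 3, 9}.

Yes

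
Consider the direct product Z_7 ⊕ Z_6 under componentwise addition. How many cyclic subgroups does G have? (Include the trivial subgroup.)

Each element a generates a cyclic subgroup ⟨a⟩; distinct elements may generate the same one (a cyclic group of order d has φ(d) generators).
Cyclic subgroups by order — order 1: 1; order 2: 1; order 3: 1; order 6: 1; order 7: 1; order 14: 1; order 21: 1; order 42: 1.
Total: 8.

8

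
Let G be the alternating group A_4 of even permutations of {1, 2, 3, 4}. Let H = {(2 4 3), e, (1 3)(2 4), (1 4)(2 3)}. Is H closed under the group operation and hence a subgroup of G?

No

(2 4 3) ∈ H but its inverse (2 3 4) ∉ H, so H is not a subgroup.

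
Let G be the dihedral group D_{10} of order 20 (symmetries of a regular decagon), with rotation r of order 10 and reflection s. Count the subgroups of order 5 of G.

1

|G| = 20 and 5 | 20, so subgroups of order 5 are possible by Lagrange.
The subgroups of order 5 are: {e, r^2, r^4, r^6, r^8}.
So G has 1 subgroup of order 5.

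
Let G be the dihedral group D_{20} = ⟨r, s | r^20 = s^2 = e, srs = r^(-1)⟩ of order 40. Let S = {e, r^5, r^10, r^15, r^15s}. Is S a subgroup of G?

No

Closure fails: r^15 · r^15s = r^10s ∉ S. So S is not a subgroup.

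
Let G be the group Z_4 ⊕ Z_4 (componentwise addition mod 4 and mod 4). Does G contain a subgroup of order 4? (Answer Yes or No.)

4 | 16. A subgroup of order 4 is {(0,0), (0,1), (0,2), (0,3)}.

Yes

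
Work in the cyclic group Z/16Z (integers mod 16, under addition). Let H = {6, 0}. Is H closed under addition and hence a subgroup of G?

6 ∈ H but its inverse 10 ∉ H, so H is not a subgroup.

No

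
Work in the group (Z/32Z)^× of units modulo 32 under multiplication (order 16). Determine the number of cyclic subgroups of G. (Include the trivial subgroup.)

Each element a generates a cyclic subgroup ⟨a⟩; distinct elements may generate the same one (a cyclic group of order d has φ(d) generators).
Cyclic subgroups by order — order 1: 1; order 2: 3; order 4: 2; order 8: 2.
Total: 8.

8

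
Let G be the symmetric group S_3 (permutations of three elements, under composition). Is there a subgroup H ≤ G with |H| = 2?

Yes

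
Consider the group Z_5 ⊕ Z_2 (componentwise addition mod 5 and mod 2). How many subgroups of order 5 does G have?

1

|G| = 10 and 5 | 10, so subgroups of order 5 are possible by Lagrange.
The subgroups of order 5 are: {(0,0), (1,0), (2,0), (3,0), (4,0)}.
So G has 1 subgroup of order 5.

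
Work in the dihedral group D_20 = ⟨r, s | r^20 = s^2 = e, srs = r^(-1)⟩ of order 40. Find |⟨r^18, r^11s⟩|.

|⟨r^18⟩| = 10 and |⟨r^11s⟩| = 2, so |H| is a multiple of lcm(10, 2) = 10 and divides |G| = 40.
Closing under the operation: H = {e, r^2, r^4, r^6, r^8, r^10, r^12, r^14, r^16, r^18, rs, r^3s, r^5s, r^7s, r^9s, r^11s, r^13s, r^15s, r^17s, r^19s}, so |H| = 20.

20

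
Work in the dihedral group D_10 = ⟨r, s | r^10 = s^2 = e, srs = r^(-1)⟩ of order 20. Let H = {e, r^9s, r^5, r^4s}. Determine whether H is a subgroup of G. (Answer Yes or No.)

|H| = 4 divides |G| = 20, consistent with Lagrange.
H contains the identity, every element's inverse is in H, and H is closed under ·: it is a subgroup.

Yes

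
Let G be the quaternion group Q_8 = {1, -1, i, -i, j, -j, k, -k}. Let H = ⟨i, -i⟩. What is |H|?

|⟨i⟩| = 4 and |⟨-i⟩| = 4, so |H| is a multiple of lcm(4, 4) = 4 and divides |G| = 8.
Closing under the operation: H = {1, -1, i, -i}, so |H| = 4.

4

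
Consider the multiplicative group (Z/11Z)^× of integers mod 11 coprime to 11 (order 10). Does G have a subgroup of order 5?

Yes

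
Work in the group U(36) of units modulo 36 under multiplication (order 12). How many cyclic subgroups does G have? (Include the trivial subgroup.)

8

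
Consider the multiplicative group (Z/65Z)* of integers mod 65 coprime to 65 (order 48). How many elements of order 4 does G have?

12

Enumerating element orders in G gives 12 elements of order 4.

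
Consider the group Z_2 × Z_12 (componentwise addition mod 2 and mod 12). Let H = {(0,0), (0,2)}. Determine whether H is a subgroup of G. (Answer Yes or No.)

No

(0,2) ∈ H but its inverse (0,10) ∉ H, so H is not a subgroup.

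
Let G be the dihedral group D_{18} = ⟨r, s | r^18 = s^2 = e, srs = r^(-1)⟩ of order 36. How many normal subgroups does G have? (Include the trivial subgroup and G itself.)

9

G has 45 subgroups. Checking conjugation-invariance by order — order 1: 1/1 normal; order 2: 1/19 normal; order 3: 1/1 normal; order 4: 0/9 normal; order 6: 1/7 normal; order 9: 1/1 normal; order 12: 0/3 normal; order 18: 3/3 normal; order 36: 1/1 normal.
Total normal subgroups: 9.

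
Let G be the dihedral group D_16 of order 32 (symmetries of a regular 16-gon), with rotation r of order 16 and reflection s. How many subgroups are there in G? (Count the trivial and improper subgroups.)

36

|G| = 32, so by Lagrange every subgroup order divides 32. Divisors: 1, 2, 4, 8, 16, 32.
Subgroups by order — order 1: 1; order 2: 17; order 4: 9; order 8: 5; order 16: 3; order 32: 1.
Total: 1 + 17 + 9 + 5 + 3 + 1 = 36.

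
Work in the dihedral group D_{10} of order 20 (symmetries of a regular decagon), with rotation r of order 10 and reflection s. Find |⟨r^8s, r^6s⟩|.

10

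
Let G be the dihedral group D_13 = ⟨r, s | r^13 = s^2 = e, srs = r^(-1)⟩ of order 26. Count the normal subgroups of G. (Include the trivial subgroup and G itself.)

3

G has 16 subgroups. Checking conjugation-invariance by order — order 1: 1/1 normal; order 2: 0/13 normal; order 13: 1/1 normal; order 26: 1/1 normal.
Total normal subgroups: 3.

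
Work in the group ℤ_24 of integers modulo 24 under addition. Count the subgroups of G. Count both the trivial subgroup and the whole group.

Subgroups of the cyclic group ℤ_24 correspond bijectively to divisors of 24.
Divisors of 24: 1, 2, 3, 4, 6, 8, 12, 24.
So ℤ_24 has 8 subgroups.

8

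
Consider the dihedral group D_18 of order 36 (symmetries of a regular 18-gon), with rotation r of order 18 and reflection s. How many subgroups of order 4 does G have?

9

|G| = 36 and 4 | 36, so subgroups of order 4 are possible by Lagrange.
The subgroups of order 4 are: {e, r^9, rs, r^10s}; {e, r^9, r^2s, r^11s}; {e, r^9, r^3s, r^12s}; {e, r^9, r^4s, r^13s}; … (9 in all).
So G has 9 subgroups of order 4.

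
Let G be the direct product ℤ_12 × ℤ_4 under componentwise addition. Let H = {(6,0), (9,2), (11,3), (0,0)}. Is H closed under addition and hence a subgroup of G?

No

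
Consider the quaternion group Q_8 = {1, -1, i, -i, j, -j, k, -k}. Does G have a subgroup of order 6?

6 does not divide |G| = 8, so by Lagrange no subgroup of order 6 exists.

No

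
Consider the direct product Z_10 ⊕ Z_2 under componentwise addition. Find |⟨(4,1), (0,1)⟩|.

10

|⟨(4,1)⟩| = 10 and |⟨(0,1)⟩| = 2, so |H| is a multiple of lcm(10, 2) = 10 and divides |G| = 20.
Closing under the operation: H = {(0,0), (0,1), (2,0), (2,1), (4,0), (4,1), (6,0), (6,1), (8,0), (8,1)}, so |H| = 10.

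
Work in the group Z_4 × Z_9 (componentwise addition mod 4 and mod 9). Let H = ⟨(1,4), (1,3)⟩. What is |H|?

36

|⟨(1,4)⟩| = 36 and |⟨(1,3)⟩| = 12, so |H| is a multiple of lcm(36, 12) = 36 and divides |G| = 36.
Closing {(1,4), (1,3)} under the group operation gives all of G, so |H| = 36.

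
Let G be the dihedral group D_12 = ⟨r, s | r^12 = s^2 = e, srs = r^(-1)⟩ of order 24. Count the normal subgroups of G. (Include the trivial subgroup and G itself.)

G has 34 subgroups. Checking conjugation-invariance by order — order 1: 1/1 normal; order 2: 1/13 normal; order 3: 1/1 normal; order 4: 1/7 normal; order 6: 1/5 normal; order 8: 0/3 normal; order 12: 3/3 normal; order 24: 1/1 normal.
Total normal subgroups: 9.

9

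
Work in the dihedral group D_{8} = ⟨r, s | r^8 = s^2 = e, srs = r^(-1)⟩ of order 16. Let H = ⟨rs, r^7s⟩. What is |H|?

8

|⟨rs⟩| = 2 and |⟨r^7s⟩| = 2, so |H| is a multiple of lcm(2, 2) = 2 and divides |G| = 16.
Closing under the operation: H = {e, r^2, r^4, r^6, rs, r^3s, r^5s, r^7s}, so |H| = 8.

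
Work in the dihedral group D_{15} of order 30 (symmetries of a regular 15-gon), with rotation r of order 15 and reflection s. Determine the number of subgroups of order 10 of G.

3

|G| = 30 and 10 | 30, so subgroups of order 10 are possible by Lagrange.
The subgroups of order 10 are: {e, r^3, r^6, r^9, r^12, rs, r^4s, r^7s, r^10s, r^13s}; {e, r^3, r^6, r^9, r^12, r^2s, r^5s, r^8s, r^11s, r^14s}; {e, r^3, r^6, r^9, r^12, s, r^3s, r^6s, r^9s, r^12s}.
So G has 3 subgroups of order 10.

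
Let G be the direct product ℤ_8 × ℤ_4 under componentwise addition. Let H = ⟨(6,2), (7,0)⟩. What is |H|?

|⟨(6,2)⟩| = 4 and |⟨(7,0)⟩| = 8, so |H| is a multiple of lcm(4, 8) = 8 and divides |G| = 32.
Closing under the operation: H = {(0,0), (0,2), (1,0), (1,2), (2,0), (2,2), (3,0), (3,2), (4,0), (4,2), (5,0), (5,2), (6,0), (6,2), (7,0), (7,2)}, so |H| = 16.

16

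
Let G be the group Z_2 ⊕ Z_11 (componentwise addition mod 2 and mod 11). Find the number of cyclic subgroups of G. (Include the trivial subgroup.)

Each element a generates a cyclic subgroup ⟨a⟩; distinct elements may generate the same one (a cyclic group of order d has φ(d) generators).
Cyclic subgroups by order — order 1: 1; order 2: 1; order 11: 1; order 22: 1.
Total: 4.

4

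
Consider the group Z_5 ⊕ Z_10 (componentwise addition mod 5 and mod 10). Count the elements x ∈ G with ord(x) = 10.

An element (a,b) has order lcm(ord(a), ord(b)); count pairs with lcm equal to 10.
Enumerating gives 24 such elements.

24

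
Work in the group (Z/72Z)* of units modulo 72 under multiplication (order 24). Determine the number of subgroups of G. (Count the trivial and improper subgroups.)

32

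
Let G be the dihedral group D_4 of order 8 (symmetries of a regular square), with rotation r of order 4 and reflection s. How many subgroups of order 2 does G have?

5

|G| = 8 and 2 | 8, so subgroups of order 2 are possible by Lagrange.
The subgroups of order 2 are: {e, r^2}; {e, r^2s}; {e, r^3s}; {e, rs}; … (5 in all).
So G has 5 subgroups of order 2.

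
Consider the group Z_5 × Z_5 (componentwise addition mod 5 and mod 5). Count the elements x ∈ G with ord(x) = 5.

24

An element (a,b) has order lcm(ord(a), ord(b)); count pairs with lcm equal to 5.
Enumerating gives 24 such elements.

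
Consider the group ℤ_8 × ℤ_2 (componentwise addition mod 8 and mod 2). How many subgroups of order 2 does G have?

3

|G| = 16 and 2 | 16, so subgroups of order 2 are possible by Lagrange.
The subgroups of order 2 are: {(0,0), (0,1)}; {(0,0), (4,0)}; {(0,0), (4,1)}.
So G has 3 subgroups of order 2.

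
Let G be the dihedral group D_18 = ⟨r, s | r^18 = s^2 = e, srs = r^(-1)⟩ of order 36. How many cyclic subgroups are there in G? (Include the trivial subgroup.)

Each element a generates a cyclic subgroup ⟨a⟩; distinct elements may generate the same one (a cyclic group of order d has φ(d) generators).
Cyclic subgroups by order — order 1: 1; order 2: 19; order 3: 1; order 6: 1; order 9: 1; order 18: 1.
Total: 24.

24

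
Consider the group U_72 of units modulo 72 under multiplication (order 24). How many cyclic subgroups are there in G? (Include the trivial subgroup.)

16

Group the elements of G by the cyclic subgroup they generate; each cyclic subgroup of order d accounts for φ(d) elements.
Cyclic subgroups by order — order 1: 1; order 2: 7; order 3: 1; order 6: 7.
Total: 16.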